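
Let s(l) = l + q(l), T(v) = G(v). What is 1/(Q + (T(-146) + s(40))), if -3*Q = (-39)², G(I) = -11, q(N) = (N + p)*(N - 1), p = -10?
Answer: 1/692 ≈ 0.0014451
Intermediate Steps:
q(N) = (-1 + N)*(-10 + N) (q(N) = (N - 10)*(N - 1) = (-10 + N)*(-1 + N) = (-1 + N)*(-10 + N))
T(v) = -11
s(l) = 10 + l² - 10*l (s(l) = l + (10 + l² - 11*l) = 10 + l² - 10*l)
Q = -507 (Q = -⅓*(-39)² = -⅓*1521 = -507)
1/(Q + (T(-146) + s(40))) = 1/(-507 + (-11 + (10 + 40² - 10*40))) = 1/(-507 + (-11 + (10 + 1600 - 400))) = 1/(-507 + (-11 + 1210)) = 1/(-507 + 1199) = 1/692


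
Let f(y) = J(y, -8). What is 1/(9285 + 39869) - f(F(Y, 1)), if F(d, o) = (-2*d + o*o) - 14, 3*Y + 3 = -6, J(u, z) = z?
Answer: 393233/49154 ≈ 8.0000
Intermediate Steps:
Y = -3 (Y = -1 + (1/3)*(-6) = -1 - 2 = -3)
F(d, o) = -14 + o**2 - 2*d (F(d, o) = (-2*d + o**2) - 14 = (o**2 - 2*d) - 14 = -14 + o**2 - 2*d)
f(y) = -8
1/(9285 + 39869) - f(F(Y, 1)) = 1/(9285 + 39869) - 1*(-8) = 1/49154 + 8 = 393233/49154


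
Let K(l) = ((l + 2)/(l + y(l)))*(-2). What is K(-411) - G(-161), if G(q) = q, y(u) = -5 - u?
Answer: -13/5 ≈ -2.6000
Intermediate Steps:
K(l) = ⅘ + 2*l/5 (K(l) = ((l + 2)/(l + (-5 - l)))*(-2) = ((2 + l)/(-5))*(-2) = ((2 + l)*(-⅕))*(-2) = (-⅖ - l/5)*(-2) = ⅘ + 2*l/5)
K(-411) - G(-161) = (⅘ + (⅖)*(-411)) - 1*(-161) = (⅘ - 822/5) + 161 = -818/5 + 161 = -13/5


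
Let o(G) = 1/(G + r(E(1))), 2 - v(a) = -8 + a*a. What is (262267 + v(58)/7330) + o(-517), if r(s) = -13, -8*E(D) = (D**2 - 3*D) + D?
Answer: 20377585667/77698 ≈ 2.6227e+5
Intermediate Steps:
v(a) = 10 - a**2 (v(a) = 2 - (-8 + a*a) = 2 - (-8 + a**2) = 2 + (8 - a**2) = 10 - a**2)
E(D) = -D**2/8 + D/4 (E(D) = -((D**2 - 3*D) + D)/8 = -(D**2 - 2*D)/8 = -D**2/8 + D/4)
o(G) = 1/(-13 + G) (o(G) = 1/(G - 13) = 1/(-13 + G))
(262267 + v(58)/7330) + o(-517) = (262267 + (10 - 1*58**2)/7330) + 1/(-13 - 517) = (262267 + (10 - 1*3364)*(1/7330)) + 1/(-530) = (262267 + (10 - 3364)*(1/7330)) - 1/530 = (262267 - 3354*1/7330) - 1/530 = (262267 - 1677/3665) - 1/530 = 961206878/3665 - 1/530 = 20377585667/77698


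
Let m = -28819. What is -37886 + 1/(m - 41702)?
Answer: -2671758607/70521 ≈ -37886.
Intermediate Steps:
-37886 + 1/(m - 41702) = -37886 + 1/(-28819 - 41702) = -37886 + 1/(-70521) = -37886 - 1/70521 = -2671758607/70521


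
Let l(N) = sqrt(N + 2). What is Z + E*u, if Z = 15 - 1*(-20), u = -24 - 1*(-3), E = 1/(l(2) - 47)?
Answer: 532/15 ≈ 35.467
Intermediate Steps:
l(N) = sqrt(2 + N)
E = -1/45 (E = 1/(sqrt(2 + 2) - 47) = 1/(sqrt(4) - 47) = 1/(2 - 47) = 1/(-45) = -1/45 ≈ -0.022222)
u = -21 (u = -24 + 3 = -21)
Z = 35 (Z = 15 + 20 = 35)
Z + E*u = 35 - 1/45*(-21) = 35 + 7/15 = 532/15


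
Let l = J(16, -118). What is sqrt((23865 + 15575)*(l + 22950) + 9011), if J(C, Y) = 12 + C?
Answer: sqrt(906261331) ≈ 30104.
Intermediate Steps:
l = 28 (l = 12 + 16 = 28)
sqrt((23865 + 15575)*(l + 22950) + 9011) = sqrt((23865 + 15575)*(28 + 22950) + 9011) = sqrt(39440*22978 + 9011) = sqrt(906252320 + 9011) = sqrt(906261331)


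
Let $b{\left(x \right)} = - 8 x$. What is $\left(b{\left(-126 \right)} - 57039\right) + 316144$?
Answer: $260113$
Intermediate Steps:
$\left(b{\left(-126 \right)} - 57039\right) + 316144 = \left(\left(-8\right) \left(-126\right) - 57039\right) + 316144 = \left(1008 - 57039\right) + 316144 = -56031 + 316144 = 260113$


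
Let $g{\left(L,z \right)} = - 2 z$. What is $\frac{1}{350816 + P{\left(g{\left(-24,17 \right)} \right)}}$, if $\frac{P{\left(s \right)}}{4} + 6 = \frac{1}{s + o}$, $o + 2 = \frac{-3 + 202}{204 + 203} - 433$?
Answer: $\frac{47671}{16722605025} \approx 2.8507 \cdot 10^{-6}$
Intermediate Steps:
$o = - \frac{176846}{407}$ ($o = -2 - \left(433 - \frac{-3 + 202}{204 + 203}\right) = -2 - \left(433 - \frac{199}{407}\right) = -2 + \left(199 \cdot \frac{1}{407} - 433\right) = -2 + \left(\frac{199}{407} - 433\right) = -2 - \frac{176032}{407} = - \frac{176846}{407} \approx -434.51$)
$P{\left(s \right)} = -24 + \frac{4}{- \frac{176846}{407} + s}$ ($P{\left(s \right)} = -24 + \frac{4}{s - \frac{176846}{407}} = -24 + \frac{4}{- \frac{176846}{407} + s}$)
$\frac{1}{350816 + P{\left(g{\left(-24,17 \right)} \right)}} = \frac{1}{350816 + \frac{4 \left(1061483 - 2442 \left(\left(-2\right) 17\right)\right)}{-176846 + 407 \left(\left(-2\right) 17\right)}} = \frac{1}{350816 + \frac{4 \left(1061483 - -83028\right)}{-176846 + 407 \left(-34\right)}} = \frac{1}{350816 + \frac{4 \left(1061483 + 83028\right)}{-176846 - 13838}} = \frac{1}{350816 + 4 \frac{1}{-190684} \cdot 1144511} = \frac{1}{350816 + 4 \left(- \frac{1}{190684}\right) 1144511} = \frac{1}{350816 - \frac{1144511}{47671}} = \frac{1}{\frac{16722605025}{47671}} = \frac{47671}{16722605025}$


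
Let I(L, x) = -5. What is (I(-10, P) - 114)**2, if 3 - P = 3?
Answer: 14161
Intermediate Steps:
P = 0 (P = 3 - 1*3 = 3 - 3 = 0)
(I(-10, P) - 114)**2 = (-5 - 114)**2 = (-119)**2 = 14161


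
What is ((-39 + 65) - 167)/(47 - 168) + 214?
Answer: 26035/121 ≈ 215.17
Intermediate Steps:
((-39 + 65) - 167)/(47 - 168) + 214 = (26 - 167)/(-121) + 214 = -141*(-1/121) + 214 = 141/121 + 214 = 26035/121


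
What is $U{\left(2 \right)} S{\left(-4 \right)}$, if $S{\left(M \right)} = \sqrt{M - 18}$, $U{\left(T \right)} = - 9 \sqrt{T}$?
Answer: $- 18 i \sqrt{11} \approx - 59.699 i$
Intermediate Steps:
$S{\left(M \right)} = \sqrt{-18 + M}$
$U{\left(2 \right)} S{\left(-4 \right)} = - 9 \sqrt{2} \sqrt{-18 - 4} = - 9 \sqrt{2} \sqrt{-22} = - 9 \sqrt{2} i \sqrt{22} = - 18 i \sqrt{11}$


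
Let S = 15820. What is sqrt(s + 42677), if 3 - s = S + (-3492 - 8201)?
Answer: sqrt(38553) ≈ 196.35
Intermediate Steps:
s = -4124 (s = 3 - (15820 + (-3492 - 8201)) = 3 - (15820 - 11693) = 3 - 1*4127 = 3 - 4127 = -4124)
sqrt(s + 42677) = sqrt(-4124 + 42677) = sqrt(38553)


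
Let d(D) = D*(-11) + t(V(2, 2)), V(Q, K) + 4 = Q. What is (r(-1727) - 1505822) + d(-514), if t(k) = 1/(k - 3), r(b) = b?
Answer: -7509476/5 ≈ -1.5019e+6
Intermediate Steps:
V(Q, K) = -4 + Q
t(k) = 1/(-3 + k)
d(D) = -1/5 - 11*D (d(D) = D*(-11) + 1/(-3 + (-4 + 2)) = -11*D + 1/(-3 - 2) = -11*D + 1/(-5) = -11*D - 1/5 = -1/5 - 11*D)
(r(-1727) - 1505822) + d(-514) = (-1727 - 1505822) + (-1/5 - 11*(-514)) = -1507549 + (-1/5 + 5654) = -1507549 + 28269/5 = -7509476/5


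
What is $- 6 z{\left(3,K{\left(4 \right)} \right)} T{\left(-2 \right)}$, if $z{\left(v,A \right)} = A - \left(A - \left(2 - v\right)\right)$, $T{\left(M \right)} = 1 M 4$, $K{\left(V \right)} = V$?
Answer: $-48$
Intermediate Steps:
$T{\left(M \right)} = 4 M$ ($T{\left(M \right)} = M 4 = 4 M$)
$z{\left(v,A \right)} = 2 - v$ ($z{\left(v,A \right)} = A - \left(A + \left(-2 + v\right)\right) = A - \left(-2 + A + v\right) = 2 - v$)
$- 6 z{\left(3,K{\left(4 \right)} \right)} T{\left(-2 \right)} = - 6 \left(2 - 3\right) 4 \left(-2\right) = - 6 \left(2 - 3\right) \left(-8\right) = \left(-6\right) \left(-1\right) \left(-8\right) = 6 \left(-8\right) = -48$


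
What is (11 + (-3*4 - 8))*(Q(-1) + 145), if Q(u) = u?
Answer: -1296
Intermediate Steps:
(11 + (-3*4 - 8))*(Q(-1) + 145) = (11 + (-3*4 - 8))*(-1 + 145) = (11 + (-12 - 8))*144 = (11 - 20)*144 = -9*144 = -1296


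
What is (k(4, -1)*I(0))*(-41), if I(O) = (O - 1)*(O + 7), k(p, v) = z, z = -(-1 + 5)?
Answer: -1148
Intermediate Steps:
z = -4 (z = -1*4 = -4)
k(p, v) = -4
I(O) = (-1 + O)*(7 + O)
(k(4, -1)*I(0))*(-41) = -4*(-7 + 0² + 6*0)*(-41) = -4*(-7 + 0 + 0)*(-41) = -4*(-7)*(-41) = 28*(-41) = -1148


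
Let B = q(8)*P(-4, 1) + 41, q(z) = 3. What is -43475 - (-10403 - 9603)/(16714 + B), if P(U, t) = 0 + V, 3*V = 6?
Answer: -728664469/16761 ≈ -43474.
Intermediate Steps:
V = 2 (V = (⅓)*6 = 2)
P(U, t) = 2 (P(U, t) = 0 + 2 = 2)
B = 47 (B = 3*2 + 41 = 6 + 41 = 47)
-43475 - (-10403 - 9603)/(16714 + B) = -43475 - (-10403 - 9603)/(16714 + 47) = -43475 - (-20006)/16761 = -43475 - 1*(-20006/16761) = -43475 + 20006/16761 = -728664469/16761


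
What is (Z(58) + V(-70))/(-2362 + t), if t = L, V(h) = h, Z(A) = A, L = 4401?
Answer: -12/2039 ≈ -0.0058852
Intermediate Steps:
t = 4401
(Z(58) + V(-70))/(-2362 + t) = (58 - 70)/(-2362 + 4401) = -12/2039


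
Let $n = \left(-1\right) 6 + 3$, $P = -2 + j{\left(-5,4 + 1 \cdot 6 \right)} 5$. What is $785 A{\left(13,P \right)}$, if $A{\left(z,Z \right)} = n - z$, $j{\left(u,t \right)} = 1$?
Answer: $-12560$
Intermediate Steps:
$P = 3$ ($P = -2 + 1 \cdot 5 = -2 + 5 = 3$)
$n = -3$ ($n = -6 + 3 = -3$)
$A{\left(z,Z \right)} = -3 - z$
$785 A{\left(13,P \right)} = 785 \left(-3 - 13\right) = 785 \left(-16\right) = -12560$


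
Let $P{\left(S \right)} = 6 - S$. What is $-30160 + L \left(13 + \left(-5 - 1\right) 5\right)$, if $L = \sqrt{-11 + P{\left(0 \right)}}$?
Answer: $-30160 - 17 i \sqrt{5} \approx -30160.0 - 38.013 i$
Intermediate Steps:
$L = i \sqrt{5}$ ($L = \sqrt{-11 + \left(6 - 0\right)} = \sqrt{-11 + \left(6 + 0\right)} = \sqrt{-11 + 6} = \sqrt{-5} = i \sqrt{5} \approx 2.2361 i$)
$-30160 + L \left(13 + \left(-5 - 1\right) 5\right) = -30160 + i \sqrt{5} \left(13 + \left(-5 - 1\right) 5\right) = -30160 + i \sqrt{5} \left(13 - 30\right) = -30160 + i \sqrt{5} \left(-17\right) = -30160 - 17 i \sqrt{5}$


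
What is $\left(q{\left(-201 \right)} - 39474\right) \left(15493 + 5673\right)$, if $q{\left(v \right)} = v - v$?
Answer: $-835506684$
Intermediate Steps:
$q{\left(v \right)} = 0$
$\left(q{\left(-201 \right)} - 39474\right) \left(15493 + 5673\right) = \left(0 - 39474\right) \left(15493 + 5673\right) = \left(-39474\right) 21166 = -835506684$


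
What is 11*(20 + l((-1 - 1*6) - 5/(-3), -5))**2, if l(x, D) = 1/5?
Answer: 112211/25 ≈ 4488.4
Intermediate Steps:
l(x, D) = 1/5
11*(20 + l((-1 - 1*6) - 5/(-3), -5))**2 = 11*(20 + 1/5)**2 = 11*(101/5)**2 = 11*(10201/25) = 112211/25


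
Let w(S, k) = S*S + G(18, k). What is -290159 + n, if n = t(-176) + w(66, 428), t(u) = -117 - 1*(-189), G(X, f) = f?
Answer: -285303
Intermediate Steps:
t(u) = 72 (t(u) = -117 + 189 = 72)
w(S, k) = k + S² (w(S, k) = S*S + k = S² + k = k + S²)
n = 4856 (n = 72 + (428 + 66²) = 72 + (428 + 4356) = 72 + 4784 = 4856)
-290159 + n = -290159 + 4856 = -285303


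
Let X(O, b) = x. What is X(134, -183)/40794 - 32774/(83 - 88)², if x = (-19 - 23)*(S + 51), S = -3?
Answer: -222838826/169975 ≈ -1311.0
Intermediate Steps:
x = -2016 (x = (-19 - 23)*(-3 + 51) = -42*48 = -2016)
X(O, b) = -2016
X(134, -183)/40794 - 32774/(83 - 88)² = -2016/40794 - 32774/(83 - 88)² = -2016*1/40794 - 32774/((-5)²) = -336/6799 - 32774/25 = -222838826/169975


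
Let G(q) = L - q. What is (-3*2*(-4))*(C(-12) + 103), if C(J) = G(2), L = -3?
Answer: 2352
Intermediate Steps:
G(q) = -3 - q
C(J) = -5 (C(J) = -3 - 1*2 = -3 - 2 = -5)
(-3*2*(-4))*(C(-12) + 103) = (-3*2*(-4))*(-5 + 103) = -6*(-4)*98 = 24*98 = 2352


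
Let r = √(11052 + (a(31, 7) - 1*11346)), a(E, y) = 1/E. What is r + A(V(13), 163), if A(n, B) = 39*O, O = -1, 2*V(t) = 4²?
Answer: -39 + I*√282503/31 ≈ -39.0 + 17.145*I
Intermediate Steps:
V(t) = 8 (V(t) = (½)*4² = (½)*16 = 8)
A(n, B) = -39 (A(n, B) = 39*(-1) = -39)
r = I*√282503/31 (r = √(11052 + (1/31 - 1*11346)) = √(11052 + (1/31 - 11346)) = √(11052 - 351725/31) = √(-9113/31) = I*√282503/31 ≈ 17.145*I)
r + A(V(13), 163) = I*√282503/31 - 39 = -39 + I*√282503/31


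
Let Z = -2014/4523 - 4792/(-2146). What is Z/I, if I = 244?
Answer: 4338043/592087838 ≈ 0.0073267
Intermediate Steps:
Z = 8676086/4853179 (Z = -2014*1/4523 - 4792*(-1/2146) = -2014/4523 + 2396/1073 = 8676086/4853179 ≈ 1.7877)
Z/I = (8676086/4853179)/244 = (8676086/4853179)*(1/244) = 4338043/592087838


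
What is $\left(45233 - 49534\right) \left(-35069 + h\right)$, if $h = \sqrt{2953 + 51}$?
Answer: $150831769 - 8602 \sqrt{751} \approx 1.506 \cdot 10^{8}$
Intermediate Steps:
$h = 2 \sqrt{751}$ ($h = \sqrt{3004} = 2 \sqrt{751} \approx 54.809$)
$\left(45233 - 49534\right) \left(-35069 + h\right) = \left(45233 - 49534\right) \left(-35069 + 2 \sqrt{751}\right) = - 4301 \left(-35069 + 2 \sqrt{751}\right) = 150831769 - 8602 \sqrt{751}$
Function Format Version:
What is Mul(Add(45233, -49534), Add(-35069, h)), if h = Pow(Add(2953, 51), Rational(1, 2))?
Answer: Add(150831769, Mul(-8602, Pow(751, Rational(1, 2)))) ≈ 1.5060e+8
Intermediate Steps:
h = Mul(2, Pow(751, Rational(1, 2))) (h = Pow(3004, Rational(1, 2)) = Mul(2, Pow(751, Rational(1, 2))) ≈ 54.809)
Mul(Add(45233, -49534), Add(-35069, h)) = Mul(Add(45233, -49534), Add(-35069, Mul(2, Pow(751, Rational(1, 2))))) = Mul(-4301, Add(-35069, Mul(2, Pow(751, Rational(1, 2))))) = Add(150831769, Mul(-8602, Pow(751, Rational(1, 2))))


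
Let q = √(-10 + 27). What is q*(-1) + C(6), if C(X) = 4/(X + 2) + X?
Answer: 13/2 - √17 ≈ 2.3769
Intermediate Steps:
q = √17 ≈ 4.1231
C(X) = X + 4/(2 + X) (C(X) = 4/(2 + X) + X = X + 4/(2 + X))
q*(-1) + C(6) = √17*(-1) + (4 + 6² + 2*6)/(2 + 6) = -√17 + (4 + 36 + 12)/8 = -√17 + (⅛)*52 = -√17 + 13/2 = 13/2 - √17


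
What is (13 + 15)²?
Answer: 784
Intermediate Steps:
(13 + 15)² = 28² = 784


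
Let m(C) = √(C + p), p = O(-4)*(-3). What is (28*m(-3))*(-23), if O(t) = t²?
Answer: -644*I*√51 ≈ -4599.1*I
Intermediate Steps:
p = -48 (p = (-4)²*(-3) = 16*(-3) = -48)
m(C) = √(-48 + C) (m(C) = √(C - 48) = √(-48 + C))
(28*m(-3))*(-23) = (28*√(-48 - 3))*(-23) = (28*√(-51))*(-23) = (28*(I*√51))*(-23) = (28*I*√51)*(-23) = -644*I*√51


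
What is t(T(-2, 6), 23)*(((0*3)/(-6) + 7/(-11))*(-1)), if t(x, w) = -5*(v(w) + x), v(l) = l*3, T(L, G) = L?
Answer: -2345/11 ≈ -213.18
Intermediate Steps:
v(l) = 3*l
t(x, w) = -15*w - 5*x (t(x, w) = -5*(3*w + x) = -5*(x + 3*w) = -15*w - 5*x)
t(T(-2, 6), 23)*(((0*3)/(-6) + 7/(-11))*(-1)) = (-15*23 - 5*(-2))*(((0*3)/(-6) + 7/(-11))*(-1)) = (-345 + 10)*((0*(-1/6) + 7*(-1/11))*(-1)) = -335*(0 - 7/11)*(-1) = -(-2345)*(-1)/11 = -335*7/11 = -2345/11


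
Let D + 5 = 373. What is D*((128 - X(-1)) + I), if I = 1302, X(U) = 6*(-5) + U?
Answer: 537648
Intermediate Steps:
D = 368 (D = -5 + 373 = 368)
X(U) = -30 + U
D*((128 - X(-1)) + I) = 368*((128 - (-30 - 1)) + 1302) = 368*((128 - 1*(-31)) + 1302) = 368*((128 + 31) + 1302) = 368*(159 + 1302) = 368*1461 = 537648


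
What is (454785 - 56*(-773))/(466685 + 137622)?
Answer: 498073/604307 ≈ 0.82421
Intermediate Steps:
(454785 - 56*(-773))/(466685 + 137622) = (454785 + 43288)/604307 = 498073*(1/604307) = 498073/604307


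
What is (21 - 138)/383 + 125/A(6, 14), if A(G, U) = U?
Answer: 46237/5362 ≈ 8.6231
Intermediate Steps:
(21 - 138)/383 + 125/A(6, 14) = (21 - 138)/383 + 125/14 = -117*1/383 + 125*(1/14) = -117/383 + 125/14 = 46237/5362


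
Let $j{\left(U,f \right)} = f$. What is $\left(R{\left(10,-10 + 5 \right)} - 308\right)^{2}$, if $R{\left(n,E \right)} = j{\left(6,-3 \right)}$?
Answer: $96721$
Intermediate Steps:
$R{\left(n,E \right)} = -3$
$\left(R{\left(10,-10 + 5 \right)} - 308\right)^{2} = \left(-3 - 308\right)^{2} = \left(-311\right)^{2} = 96721$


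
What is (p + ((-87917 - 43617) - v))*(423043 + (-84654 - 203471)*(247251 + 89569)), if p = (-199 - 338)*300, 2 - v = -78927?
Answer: 36058643246161291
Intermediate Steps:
v = 78929 (v = 2 - 1*(-78927) = 2 + 78927 = 78929)
p = -161100 (p = -537*300 = -161100)
(p + ((-87917 - 43617) - v))*(423043 + (-84654 - 203471)*(247251 + 89569)) = (-161100 + ((-87917 - 43617) - 1*78929))*(423043 + (-84654 - 203471)*(247251 + 89569)) = (-161100 + (-131534 - 78929))*(423043 - 288125*336820) = (-161100 - 210463)*(423043 - 97046262500) = -371563*(-97045839457) = 36058643246161291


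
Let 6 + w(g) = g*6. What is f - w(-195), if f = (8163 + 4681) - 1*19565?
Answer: -5545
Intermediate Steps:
w(g) = -6 + 6*g (w(g) = -6 + g*6 = -6 + 6*g)
f = -6721 (f = 12844 - 19565 = -6721)
f - w(-195) = -6721 - (-6 + 6*(-195)) = -6721 - (-6 - 1170) = -6721 - 1*(-1176) = -6721 + 1176 = -5545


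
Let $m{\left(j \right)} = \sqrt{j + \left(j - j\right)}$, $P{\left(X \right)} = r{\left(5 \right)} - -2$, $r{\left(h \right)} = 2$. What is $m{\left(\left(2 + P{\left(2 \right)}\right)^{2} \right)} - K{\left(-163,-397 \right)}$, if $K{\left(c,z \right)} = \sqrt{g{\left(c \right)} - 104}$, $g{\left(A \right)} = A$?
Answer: $6 - i \sqrt{267} \approx 6.0 - 16.34 i$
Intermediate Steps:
$P{\left(X \right)} = 4$ ($P{\left(X \right)} = 2 - -2 = 2 + 2 = 4$)
$K{\left(c,z \right)} = \sqrt{-104 + c}$ ($K{\left(c,z \right)} = \sqrt{c - 104} = \sqrt{-104 + c}$)
$m{\left(j \right)} = \sqrt{j}$ ($m{\left(j \right)} = \sqrt{j + 0} = \sqrt{j}$)
$m{\left(\left(2 + P{\left(2 \right)}\right)^{2} \right)} - K{\left(-163,-397 \right)} = \sqrt{\left(2 + 4\right)^{2}} - \sqrt{-104 - 163} = \sqrt{6^{2}} - \sqrt{-267} = \sqrt{36} - i \sqrt{267} = 6 - i \sqrt{267}$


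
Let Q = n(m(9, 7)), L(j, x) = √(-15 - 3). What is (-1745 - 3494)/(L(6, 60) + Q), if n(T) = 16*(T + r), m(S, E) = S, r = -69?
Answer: 838240/153603 + 5239*I*√2/307206 ≈ 5.4572 + 0.024118*I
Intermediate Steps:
L(j, x) = 3*I*√2 (L(j, x) = √(-18) = 3*I*√2)
n(T) = -1104 + 16*T (n(T) = 16*(T - 69) = 16*(-69 + T) = -1104 + 16*T)
Q = -960 (Q = -1104 + 16*9 = -1104 + 144 = -960)
(-1745 - 3494)/(L(6, 60) + Q) = (-1745 - 3494)/(3*I*√2 - 960) = -5239/(-960 + 3*I*√2)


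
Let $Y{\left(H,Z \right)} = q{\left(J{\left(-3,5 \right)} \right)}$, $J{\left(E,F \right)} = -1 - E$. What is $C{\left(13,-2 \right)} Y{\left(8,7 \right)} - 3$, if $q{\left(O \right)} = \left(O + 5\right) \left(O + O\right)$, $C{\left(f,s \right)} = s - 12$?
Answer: $-395$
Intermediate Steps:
$C{\left(f,s \right)} = -12 + s$
$q{\left(O \right)} = 2 O \left(5 + O\right)$ ($q{\left(O \right)} = \left(5 + O\right) 2 O = 2 O \left(5 + O\right)$)
$Y{\left(H,Z \right)} = 28$ ($Y{\left(H,Z \right)} = 2 \left(-1 - -3\right) \left(5 - -2\right) = 2 \left(-1 + 3\right) \left(5 + \left(-1 + 3\right)\right) = 2 \cdot 2 \left(5 + 2\right) = 2 \cdot 2 \cdot 7 = 28$)
$C{\left(13,-2 \right)} Y{\left(8,7 \right)} - 3 = \left(-12 - 2\right) 28 - 3 = \left(-14\right) 28 - 3 = -392 - 3 = -395$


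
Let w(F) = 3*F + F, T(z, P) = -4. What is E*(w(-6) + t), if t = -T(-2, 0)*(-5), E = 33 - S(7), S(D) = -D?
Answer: -1760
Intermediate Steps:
w(F) = 4*F
E = 40 (E = 33 - (-1)*7 = 33 - 1*(-7) = 33 + 7 = 40)
t = -20 (t = -1*(-4)*(-5) = 4*(-5) = -20)
E*(w(-6) + t) = 40*(4*(-6) - 20) = 40*(-24 - 20) = 40*(-44) = -1760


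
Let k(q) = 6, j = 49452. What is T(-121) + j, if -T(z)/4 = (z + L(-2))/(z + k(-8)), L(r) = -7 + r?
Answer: 1137292/23 ≈ 49448.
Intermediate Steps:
T(z) = -4*(-9 + z)/(6 + z) (T(z) = -4*(z + (-7 - 2))/(z + 6) = -4*(z - 9)/(6 + z) = -4*(-9 + z)/(6 + z))
T(-121) + j = 4*(9 - 1*(-121))/(6 - 121) + 49452 = 4*(9 + 121)/(-115) + 49452 = 4*(-1/115)*130 + 49452 = -104/23 + 49452 = 1137292/23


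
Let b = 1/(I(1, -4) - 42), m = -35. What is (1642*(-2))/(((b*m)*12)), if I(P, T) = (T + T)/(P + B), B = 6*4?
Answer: -868618/2625 ≈ -330.90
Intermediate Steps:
B = 24
I(P, T) = 2*T/(24 + P) (I(P, T) = (T + T)/(P + 24) = (2*T)/(24 + P) = 2*T/(24 + P))
b = -25/1058 (b = 1/(2*(-4)/(24 + 1) - 42) = 1/(2*(-4)/25 - 42) = 1/(2*(-4)*(1/25) - 42) = 1/(-8/25 - 42) = 1/(-1058/25) = -25/1058 ≈ -0.023629)
(1642*(-2))/(((b*m)*12)) = (1642*(-2))/((-25/1058*(-35)*12)) = -3284/((875/1058)*12) = -3284/5250/529 = -3284*529/5250 = -868618/2625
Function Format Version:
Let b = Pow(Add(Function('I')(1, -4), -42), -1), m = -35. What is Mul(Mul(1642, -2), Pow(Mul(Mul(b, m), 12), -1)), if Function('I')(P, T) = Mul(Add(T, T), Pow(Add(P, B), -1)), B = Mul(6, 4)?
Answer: Rational(-868618, 2625) ≈ -330.90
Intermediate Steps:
B = 24
Function('I')(P, T) = Mul(2, T, Pow(Add(24, P), -1)) (Function('I')(P, T) = Mul(Add(T, T), Pow(Add(P, 24), -1)) = Mul(Mul(2, T), Pow(Add(24, P), -1)) = Mul(2, T, Pow(Add(24, P), -1)))
b = Rational(-25, 1058) (b = Pow(Add(Mul(2, -4, Pow(Add(24, 1), -1)), -42), -1) = Pow(Add(Mul(2, -4, Pow(25, -1)), -42), -1) = Pow(Add(Mul(2, -4, Rational(1, 25)), -42), -1) = Pow(Add(Rational(-8, 25), -42), -1) = Pow(Rational(-1058, 25), -1) = Rational(-25, 1058) ≈ -0.023629)
Mul(Mul(1642, -2), Pow(Mul(Mul(b, m), 12), -1)) = Mul(Mul(1642, -2), Pow(Mul(Mul(Rational(-25, 1058), -35), 12), -1)) = Mul(-3284, Pow(Mul(Rational(875, 1058), 12), -1)) = Mul(-3284, Pow(Rational(5250, 529), -1)) = Mul(-3284, Rational(529, 5250)) = Rational(-868618, 2625)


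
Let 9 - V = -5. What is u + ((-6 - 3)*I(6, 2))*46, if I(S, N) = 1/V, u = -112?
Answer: -991/7 ≈ -141.57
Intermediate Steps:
V = 14 (V = 9 - 1*(-5) = 9 + 5 = 14)
I(S, N) = 1/14
u + ((-6 - 3)*I(6, 2))*46 = -112 + ((-6 - 3)*(1/14))*46 = -112 - 9*1/14*46 = -112 - 9/14*46 = -112 - 207/7 = -991/7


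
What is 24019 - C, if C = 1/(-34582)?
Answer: 830625059/34582 ≈ 24019.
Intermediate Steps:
C = -1/34582 ≈ -2.8917e-5
24019 - C = 24019 - 1*(-1/34582) = 24019 + 1/34582 = 830625059/34582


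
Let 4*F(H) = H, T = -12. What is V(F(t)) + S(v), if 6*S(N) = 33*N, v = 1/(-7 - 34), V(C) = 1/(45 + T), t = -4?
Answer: -281/2706 ≈ -0.10384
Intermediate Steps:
F(H) = H/4
V(C) = 1/33 (V(C) = 1/(45 - 12) = 1/33)
v = -1/41 (v = 1/(-41) = -1/41 ≈ -0.024390)
S(N) = 11*N/2 (S(N) = (33*N)/6 = 11*N/2)
V(F(t)) + S(v) = 1/33 + (11/2)*(-1/41) = 1/33 - 11/82 = -281/2706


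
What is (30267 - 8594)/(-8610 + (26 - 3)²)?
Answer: -21673/8081 ≈ -2.6820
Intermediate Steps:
(30267 - 8594)/(-8610 + (26 - 3)²) = 21673/(-8610 + 23²) = 21673/(-8610 + 529) = 21673/(-8081) = 21673*(-1/8081) = -21673/8081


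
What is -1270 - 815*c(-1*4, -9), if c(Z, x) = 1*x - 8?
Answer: 12585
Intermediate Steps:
c(Z, x) = -8 + x (c(Z, x) = x - 8 = -8 + x)
-1270 - 815*c(-1*4, -9) = -1270 - 815*(-8 - 9) = -1270 - 815*(-17) = -1270 + 13855 = 12585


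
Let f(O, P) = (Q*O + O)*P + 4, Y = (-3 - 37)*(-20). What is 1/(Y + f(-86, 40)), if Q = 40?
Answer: -1/140236 ≈ -7.1308e-6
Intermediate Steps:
Y = 800 (Y = -40*(-20) = 800)
f(O, P) = 4 + 41*O*P (f(O, P) = (40*O + O)*P + 4 = (41*O)*P + 4 = 41*O*P + 4 = 4 + 41*O*P)
1/(Y + f(-86, 40)) = 1/(800 + (4 + 41*(-86)*40)) = 1/(800 + (4 - 141040)) = 1/(800 - 141036) = 1/(-140236) = -1/140236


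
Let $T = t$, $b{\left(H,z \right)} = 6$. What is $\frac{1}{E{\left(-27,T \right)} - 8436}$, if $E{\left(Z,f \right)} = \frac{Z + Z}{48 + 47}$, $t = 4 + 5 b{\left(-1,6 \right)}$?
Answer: $- \frac{95}{801474} \approx -0.00011853$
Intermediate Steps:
$t = 34$ ($t = 4 + 5 \cdot 6 = 4 + 30 = 34$)
$T = 34$
$E{\left(Z,f \right)} = \frac{2 Z}{95}$
$\frac{1}{E{\left(-27,T \right)} - 8436} = \frac{1}{\frac{2}{95} \left(-27\right) - 8436} = \frac{1}{- \frac{54}{95} - 8436} = \frac{1}{- \frac{801474}{95}} = - \frac{95}{801474}$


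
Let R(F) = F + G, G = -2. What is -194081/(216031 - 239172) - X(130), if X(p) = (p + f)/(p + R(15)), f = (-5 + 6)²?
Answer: 24722112/3309163 ≈ 7.4708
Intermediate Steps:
f = 1 (f = 1² = 1)
R(F) = -2 + F (R(F) = F - 2 = -2 + F)
X(p) = (1 + p)/(13 + p) (X(p) = (p + 1)/(p + (-2 + 15)) = (1 + p)/(p + 13) = (1 + p)/(13 + p))
-194081/(216031 - 239172) - X(130) = -194081/(216031 - 239172) - (1 + 130)/(13 + 130) = -194081/(-23141) - 131/143 = -194081*(-1/23141) - 131/143 = 194081/23141 - 1*131/143 = 194081/23141 - 131/143 = 24722112/3309163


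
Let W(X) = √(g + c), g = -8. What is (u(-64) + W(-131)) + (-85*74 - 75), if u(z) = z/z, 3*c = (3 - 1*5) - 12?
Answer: -6364 + I*√114/3 ≈ -6364.0 + 3.559*I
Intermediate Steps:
c = -14/3 (c = ((3 - 1*5) - 12)/3 = ((3 - 5) - 12)/3 = (-2 - 12)/3 = (⅓)*(-14) = -14/3 ≈ -4.6667)
u(z) = 1
W(X) = I*√114/3 (W(X) = √(-8 - 14/3) = √(-38/3) = I*√114/3)
(u(-64) + W(-131)) + (-85*74 - 75) = (1 + I*√114/3) + (-85*74 - 75) = (1 + I*√114/3) + (-6290 - 75) = (1 + I*√114/3) - 6365 = -6364 + I*√114/3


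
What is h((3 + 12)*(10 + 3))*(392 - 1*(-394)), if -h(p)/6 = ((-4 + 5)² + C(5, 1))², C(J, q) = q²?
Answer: -18864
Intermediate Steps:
h(p) = -24 (h(p) = -6*((-4 + 5)² + 1²)² = -6*(1² + 1)² = -6*(1 + 1)² = -6*2² = -6*4 = -24)
h((3 + 12)*(10 + 3))*(392 - 1*(-394)) = -24*(392 - 1*(-394)) = -24*(392 + 394) = -24*786 = -18864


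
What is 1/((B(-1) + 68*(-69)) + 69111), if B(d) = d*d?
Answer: 1/64420 ≈ 1.5523e-5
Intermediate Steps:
B(d) = d²
1/((B(-1) + 68*(-69)) + 69111) = 1/(((-1)² + 68*(-69)) + 69111) = 1/((1 - 4692) + 69111) = 1/(-4691 + 69111) = 1/64420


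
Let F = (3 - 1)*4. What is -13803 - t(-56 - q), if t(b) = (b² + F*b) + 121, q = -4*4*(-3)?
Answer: -23908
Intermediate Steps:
F = 8 (F = 2*4 = 8)
q = 48 (q = -16*(-3) = 48)
t(b) = 121 + b² + 8*b (t(b) = (b² + 8*b) + 121 = 121 + b² + 8*b)
-13803 - t(-56 - q) = -13803 - (121 + (-56 - 1*48)² + 8*(-56 - 1*48)) = -13803 - (121 + (-56 - 48)² + 8*(-56 - 48)) = -13803 - (121 + (-104)² + 8*(-104)) = -13803 - (121 + 10816 - 832) = -13803 - 1*10105 = -13803 - 10105 = -23908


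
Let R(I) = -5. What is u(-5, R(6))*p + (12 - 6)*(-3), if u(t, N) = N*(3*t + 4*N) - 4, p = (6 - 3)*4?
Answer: 2034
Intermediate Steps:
p = 12 (p = 3*4 = 12)
u(t, N) = -4 + N*(3*t + 4*N)
u(-5, R(6))*p + (12 - 6)*(-3) = (-4 + 4*(-5)² + 3*(-5)*(-5))*12 + (12 - 6)*(-3) = (-4 + 4*25 + 75)*12 + 6*(-3) = (-4 + 100 + 75)*12 - 18 = 171*12 - 18 = 2052 - 18 = 2034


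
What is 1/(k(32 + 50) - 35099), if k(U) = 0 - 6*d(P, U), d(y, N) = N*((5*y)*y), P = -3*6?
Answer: -1/832139 ≈ -1.2017e-6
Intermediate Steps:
P = -18
d(y, N) = 5*N*y² (d(y, N) = N*(5*y²) = 5*N*y²)
k(U) = -9720*U (k(U) = 0 - 30*U*(-18)² = 0 - 30*U*324 = 0 - 9720*U = -9720*U)
1/(k(32 + 50) - 35099) = 1/(-9720*(32 + 50) - 35099) = 1/(-9720*82 - 35099) = 1/(-797040 - 35099) = 1/(-832139) = -1/832139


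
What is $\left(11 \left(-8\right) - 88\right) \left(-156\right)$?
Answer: $27456$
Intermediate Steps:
$\left(11 \left(-8\right) - 88\right) \left(-156\right) = \left(-88 - 88\right) \left(-156\right) = \left(-176\right) \left(-156\right) = 27456$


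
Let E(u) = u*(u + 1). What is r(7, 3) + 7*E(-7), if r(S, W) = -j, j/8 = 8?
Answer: 230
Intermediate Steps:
j = 64 (j = 8*8 = 64)
E(u) = u*(1 + u)
r(S, W) = -64 (r(S, W) = -1*64 = -64)
r(7, 3) + 7*E(-7) = -64 + 7*(-7*(1 - 7)) = -64 + 7*(-7*(-6)) = -64 + 7*42 = -64 + 294 = 230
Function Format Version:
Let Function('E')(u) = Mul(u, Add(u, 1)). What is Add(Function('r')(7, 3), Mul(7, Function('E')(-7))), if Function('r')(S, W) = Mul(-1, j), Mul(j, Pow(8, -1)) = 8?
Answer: 230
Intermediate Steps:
j = 64 (j = Mul(8, 8) = 64)
Function('E')(u) = Mul(u, Add(1, u))
Function('r')(S, W) = -64 (Function('r')(S, W) = Mul(-1, 64) = -64)
Add(Function('r')(7, 3), Mul(7, Function('E')(-7))) = Add(-64, Mul(7, Mul(-7, Add(1, -7)))) = Add(-64, Mul(7, Mul(-7, -6))) = Add(-64, Mul(7, 42)) = Add(-64, 294) = 230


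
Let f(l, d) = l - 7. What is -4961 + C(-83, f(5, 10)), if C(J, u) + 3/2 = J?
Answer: -10091/2 ≈ -5045.5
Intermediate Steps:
f(l, d) = -7 + l
C(J, u) = -3/2 + J
-4961 + C(-83, f(5, 10)) = -4961 + (-3/2 - 83) = -4961 - 169/2 = -10091/2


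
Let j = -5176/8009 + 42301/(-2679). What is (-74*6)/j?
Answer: 9526513284/352655213 ≈ 27.014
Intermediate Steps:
j = -352655213/21456111 (j = -5176*1/8009 + 42301*(-1/2679) = -5176/8009 - 42301/2679 = -352655213/21456111 ≈ -16.436)
(-74*6)/j = (-74*6)/(-352655213/21456111) = -1*444*(-21456111/352655213) = -444*(-21456111/352655213) = 9526513284/352655213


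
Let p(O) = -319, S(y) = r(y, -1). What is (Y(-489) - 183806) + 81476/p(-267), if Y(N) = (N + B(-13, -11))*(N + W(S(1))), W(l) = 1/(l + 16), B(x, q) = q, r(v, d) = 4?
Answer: 19271935/319 ≈ 60414.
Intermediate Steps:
S(y) = 4
W(l) = 1/(16 + l)
Y(N) = (-11 + N)*(1/20 + N) (Y(N) = (N - 11)*(N + 1/(16 + 4)) = (-11 + N)*(N + 1/20) = (-11 + N)*(1/20 + N))
(Y(-489) - 183806) + 81476/p(-267) = ((-11/20 + (-489)² - 219/20*(-489)) - 183806) + 81476/(-319) = ((-11/20 + 239121 + 107091/20) - 183806) + 81476*(-1/319) = (244475 - 183806) - 81476/319 = 60669 - 81476/319 = 19271935/319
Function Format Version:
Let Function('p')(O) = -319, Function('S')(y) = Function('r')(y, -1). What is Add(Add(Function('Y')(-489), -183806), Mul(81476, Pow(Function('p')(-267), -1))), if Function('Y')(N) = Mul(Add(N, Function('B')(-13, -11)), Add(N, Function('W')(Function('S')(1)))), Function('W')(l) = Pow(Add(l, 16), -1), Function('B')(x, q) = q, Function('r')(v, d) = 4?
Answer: Rational(19271935, 319) ≈ 60414.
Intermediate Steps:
Function('S')(y) = 4
Function('W')(l) = Pow(Add(16, l), -1)
Function('Y')(N) = Mul(Add(-11, N), Add(Rational(1, 20), N)) (Function('Y')(N) = Mul(Add(N, -11), Add(N, Pow(Add(16, 4), -1))) = Mul(Add(-11, N), Add(N, Pow(20, -1))) = Mul(Add(-11, N), Add(N, Rational(1, 20))) = Mul(Add(-11, N), Add(Rational(1, 20), N)))
Add(Add(Function('Y')(-489), -183806), Mul(81476, Pow(Function('p')(-267), -1))) = Add(Add(Add(Rational(-11, 20), Pow(-489, 2), Mul(Rational(-219, 20), -489)), -183806), Mul(81476, Pow(-319, -1))) = Add(Add(Add(Rational(-11, 20), 239121, Rational(107091, 20)), -183806), Mul(81476, Rational(-1, 319))) = Add(Add(244475, -183806), Rational(-81476, 319)) = Add(60669, Rational(-81476, 319)) = Rational(19271935, 319)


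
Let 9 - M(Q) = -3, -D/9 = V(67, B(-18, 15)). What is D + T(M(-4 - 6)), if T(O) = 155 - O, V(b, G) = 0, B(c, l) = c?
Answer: 143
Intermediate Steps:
D = 0 (D = -9*0 = 0)
M(Q) = 12 (M(Q) = 9 - 1*(-3) = 9 + 3 = 12)
D + T(M(-4 - 6)) = 0 + (155 - 1*12) = 0 + (155 - 12) = 0 + 143 = 143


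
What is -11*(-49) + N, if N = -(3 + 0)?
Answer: 536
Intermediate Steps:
N = -3 (N = -1*3 = -3)
-11*(-49) + N = -11*(-49) - 3 = 539 - 3 = 536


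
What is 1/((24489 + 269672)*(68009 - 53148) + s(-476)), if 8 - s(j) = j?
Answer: 1/4371527105 ≈ 2.2875e-10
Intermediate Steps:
s(j) = 8 - j
1/((24489 + 269672)*(68009 - 53148) + s(-476)) = 1/((24489 + 269672)*(68009 - 53148) + (8 - 1*(-476))) = 1/(294161*14861 + (8 + 476)) = 1/(4371526621 + 484) = 1/4371527105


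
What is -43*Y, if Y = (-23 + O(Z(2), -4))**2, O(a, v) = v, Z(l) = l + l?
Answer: -31347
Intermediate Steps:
Z(l) = 2*l
Y = 729 (Y = (-23 - 4)**2 = (-27)**2 = 729)
-43*Y = -43*729 = -31347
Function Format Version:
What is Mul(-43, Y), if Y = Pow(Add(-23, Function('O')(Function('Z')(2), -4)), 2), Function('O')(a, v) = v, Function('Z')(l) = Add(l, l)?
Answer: -31347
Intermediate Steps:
Function('Z')(l) = Mul(2, l)
Y = 729 (Y = Pow(Add(-23, -4), 2) = Pow(-27, 2) = 729)
Mul(-43, Y) = Mul(-43, 729) = -31347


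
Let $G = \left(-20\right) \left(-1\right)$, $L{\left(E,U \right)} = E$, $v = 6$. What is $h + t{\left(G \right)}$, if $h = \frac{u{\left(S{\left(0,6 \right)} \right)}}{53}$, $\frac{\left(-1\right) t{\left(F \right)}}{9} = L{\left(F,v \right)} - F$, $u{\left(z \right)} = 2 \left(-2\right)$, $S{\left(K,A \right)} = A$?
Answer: $- \frac{4}{53} \approx -0.075472$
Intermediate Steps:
$u{\left(z \right)} = -4$
$G = 20$
$t{\left(F \right)} = 0$ ($t{\left(F \right)} = - 9 \left(F - F\right) = \left(-9\right) 0 = 0$)
$h = - \frac{4}{53}$ ($h = \frac{1}{53} \left(-4\right) = - \frac{4}{53} \approx -0.075472$)
$h + t{\left(G \right)} = - \frac{4}{53} + 0 = - \frac{4}{53}$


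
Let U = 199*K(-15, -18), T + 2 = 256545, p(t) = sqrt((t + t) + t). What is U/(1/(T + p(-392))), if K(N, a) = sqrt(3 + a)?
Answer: -8358*sqrt(10) + 51052057*I*sqrt(15) ≈ -26430.0 + 1.9772e+8*I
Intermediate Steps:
p(t) = sqrt(3)*sqrt(t) (p(t) = sqrt(2*t + t) = sqrt(3*t) = sqrt(3)*sqrt(t))
T = 256543 (T = -2 + 256545 = 256543)
U = 199*I*sqrt(15) (U = 199*sqrt(3 - 18) = 199*sqrt(-15) = 199*(I*sqrt(15)) = 199*I*sqrt(15) ≈ 770.72*I)
U/(1/(T + p(-392))) = (199*I*sqrt(15))/(1/(256543 + sqrt(3)*sqrt(-392))) = (199*I*sqrt(15))/(1/(256543 + sqrt(3)*(14*I*sqrt(2)))) = (199*I*sqrt(15))/(1/(256543 + 14*I*sqrt(6))) = (199*I*sqrt(15))*(256543 + 14*I*sqrt(6)) = 199*I*sqrt(15)*(256543 + 14*I*sqrt(6))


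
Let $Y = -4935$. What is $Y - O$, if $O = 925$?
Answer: $-5860$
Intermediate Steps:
$Y - O = -4935 - 925 = -5860$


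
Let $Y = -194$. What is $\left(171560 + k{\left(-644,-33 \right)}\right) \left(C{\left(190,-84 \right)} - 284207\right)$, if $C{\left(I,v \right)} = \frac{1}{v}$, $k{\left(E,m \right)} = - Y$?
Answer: $- \frac{2050175027153}{42} \approx -4.8814 \cdot 10^{10}$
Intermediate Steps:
$k{\left(E,m \right)} = 194$ ($k{\left(E,m \right)} = \left(-1\right) \left(-194\right) = 194$)
$\left(171560 + k{\left(-644,-33 \right)}\right) \left(C{\left(190,-84 \right)} - 284207\right) = \left(171560 + 194\right) \left(\frac{1}{-84} - 284207\right) = 171754 \left(- \frac{1}{84} - 284207\right) = 171754 \left(- \frac{23873389}{84}\right) = - \frac{2050175027153}{42}$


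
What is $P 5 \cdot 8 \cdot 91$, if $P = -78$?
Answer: $-283920$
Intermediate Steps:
$P 5 \cdot 8 \cdot 91 = - 78 \cdot 5 \cdot 8 \cdot 91 = \left(-78\right) 40 \cdot 91 = \left(-3120\right) 91 = -283920$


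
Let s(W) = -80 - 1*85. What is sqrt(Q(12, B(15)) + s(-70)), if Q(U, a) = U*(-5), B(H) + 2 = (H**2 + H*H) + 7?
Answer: 15*I ≈ 15.0*I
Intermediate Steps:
B(H) = 5 + 2*H**2 (B(H) = -2 + ((H**2 + H*H) + 7) = -2 + ((H**2 + H**2) + 7) = -2 + (2*H**2 + 7) = -2 + (7 + 2*H**2) = 5 + 2*H**2)
Q(U, a) = -5*U
s(W) = -165 (s(W) = -80 - 85 = -165)
sqrt(Q(12, B(15)) + s(-70)) = sqrt(-5*12 - 165) = sqrt(-60 - 165) = sqrt(-225) = 15*I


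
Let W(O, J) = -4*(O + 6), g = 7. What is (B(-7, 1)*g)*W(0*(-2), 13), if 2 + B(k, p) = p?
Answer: 168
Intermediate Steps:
B(k, p) = -2 + p
W(O, J) = -24 - 4*O (W(O, J) = -4*(6 + O) = -24 - 4*O)
(B(-7, 1)*g)*W(0*(-2), 13) = ((-2 + 1)*7)*(-24 - 0*(-2)) = (-1*7)*(-24 - 4*0) = -7*(-24 + 0) = -7*(-24) = 168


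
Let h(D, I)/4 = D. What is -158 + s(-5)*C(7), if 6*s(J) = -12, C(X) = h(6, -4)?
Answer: -206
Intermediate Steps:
h(D, I) = 4*D
C(X) = 24 (C(X) = 4*6 = 24)
s(J) = -2 (s(J) = (⅙)*(-12) = -2)
-158 + s(-5)*C(7) = -158 - 2*24 = -158 - 48 = -206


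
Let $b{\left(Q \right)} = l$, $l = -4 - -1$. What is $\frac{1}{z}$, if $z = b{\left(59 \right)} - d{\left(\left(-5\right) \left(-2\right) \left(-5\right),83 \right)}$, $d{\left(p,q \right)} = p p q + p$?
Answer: $- \frac{1}{207453} \approx -4.8204 \cdot 10^{-6}$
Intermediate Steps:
$l = -3$ ($l = -4 + 1 = -3$)
$b{\left(Q \right)} = -3$
$d{\left(p,q \right)} = p + q p^{2}$ ($d{\left(p,q \right)} = p^{2} q + p = q p^{2} + p = p + q p^{2}$)
$z = -207453$ ($z = -3 - \left(-5\right) \left(-2\right) \left(-5\right) \left(1 + \left(-5\right) \left(-2\right) \left(-5\right) 83\right) = -3 - 10 \left(-5\right) \left(1 + 10 \left(-5\right) 83\right) = -3 - - 50 \left(1 - 4150\right) = -3 - \left(-50\right) \left(-4149\right) = -3 - 207450 = -207453$)
$\frac{1}{z} = \frac{1}{-207453} = - \frac{1}{207453}$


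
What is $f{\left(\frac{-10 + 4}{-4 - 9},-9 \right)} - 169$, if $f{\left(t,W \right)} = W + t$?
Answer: $- \frac{2308}{13} \approx -177.54$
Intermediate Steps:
$f{\left(\frac{-10 + 4}{-4 - 9},-9 \right)} - 169 = \left(-9 + \frac{-10 + 4}{-4 - 9}\right) - 169 = \left(-9 - \frac{6}{-13}\right) - 169 = \left(-9 - - \frac{6}{13}\right) - 169 = \left(-9 + \frac{6}{13}\right) - 169 = - \frac{111}{13} - 169 = - \frac{2308}{13}$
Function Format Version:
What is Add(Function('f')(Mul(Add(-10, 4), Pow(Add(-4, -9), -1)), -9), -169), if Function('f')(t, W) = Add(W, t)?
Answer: Rational(-2308, 13) ≈ -177.54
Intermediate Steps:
Add(Function('f')(Mul(Add(-10, 4), Pow(Add(-4, -9), -1)), -9), -169) = Add(Add(-9, Mul(Add(-10, 4), Pow(Add(-4, -9), -1))), -169) = Add(Add(-9, Mul(-6, Pow(-13, -1))), -169) = Add(Add(-9, Mul(-6, Rational(-1, 13))), -169) = Add(Add(-9, Rational(6, 13)), -169) = Add(Rational(-111, 13), -169) = Rational(-2308, 13)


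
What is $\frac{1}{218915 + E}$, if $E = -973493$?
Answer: $- \frac{1}{754578} \approx -1.3252 \cdot 10^{-6}$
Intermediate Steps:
$\frac{1}{218915 + E} = \frac{1}{218915 - 973493} = \frac{1}{-754578} = - \frac{1}{754578}$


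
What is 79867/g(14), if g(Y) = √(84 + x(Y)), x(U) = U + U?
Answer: 79867*√7/28 ≈ 7546.7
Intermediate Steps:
x(U) = 2*U
g(Y) = √(84 + 2*Y)
79867/g(14) = 79867/(√(84 + 2*14)) = 79867/(√(84 + 28)) = 79867/(√112) = 79867/((4*√7)) = 79867*(√7/28) = 79867*√7/28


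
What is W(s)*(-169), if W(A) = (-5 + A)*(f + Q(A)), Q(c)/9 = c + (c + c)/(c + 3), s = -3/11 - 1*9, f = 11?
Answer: -307756267/2783 ≈ -1.1058e+5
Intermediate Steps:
s = -102/11 (s = -3*1/11 - 9 = -3/11 - 9 = -102/11 ≈ -9.2727)
Q(c) = 9*c + 18*c/(3 + c) (Q(c) = 9*(c + (c + c)/(c + 3)) = 9*(c + (2*c)/(3 + c)) = 9*(c + 2*c/(3 + c)) = 9*c + 18*c/(3 + c))
W(A) = (-5 + A)*(11 + 9*A*(5 + A)/(3 + A))
W(s)*(-169) = ((-165 - 247*(-102/11) + 9*(-102/11)³ + 11*(-102/11)²)/(3 - 102/11))*(-169) = ((-165 + 25194/11 + 9*(-1061208/1331) + 11*(10404/121))/(-69/11))*(-169) = -11*(-165 + 25194/11 - 9550872/1331 + 10404/11)/69*(-169) = -11/69*(-5463129/1331)*(-169) = (1821043/2783)*(-169) = -307756267/2783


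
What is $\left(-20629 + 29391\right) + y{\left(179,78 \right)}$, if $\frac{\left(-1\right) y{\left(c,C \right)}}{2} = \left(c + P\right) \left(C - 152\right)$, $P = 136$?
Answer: $55382$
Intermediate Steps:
$y{\left(c,C \right)} = - 2 \left(-152 + C\right) \left(136 + c\right)$ ($y{\left(c,C \right)} = - 2 \left(c + 136\right) \left(C - 152\right) = - 2 \left(136 + c\right) \left(-152 + C\right) = - 2 \left(-152 + C\right) \left(136 + c\right)$)
$\left(-20629 + 29391\right) + y{\left(179,78 \right)} = \left(-20629 + 29391\right) + \left(41344 - 21216 + 304 \cdot 179 - 156 \cdot 179\right) = 8762 + \left(41344 - 21216 + 54416 - 27924\right) = 8762 + 46620 = 55382$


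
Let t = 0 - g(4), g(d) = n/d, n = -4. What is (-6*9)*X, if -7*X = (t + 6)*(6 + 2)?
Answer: 432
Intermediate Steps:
g(d) = -4/d
t = 1 (t = 0 - (-4)/4 = 0 - 1*(-1) = 0 + 1 = 1)
X = -8 (X = -(1 + 6)*(6 + 2)/7 = -8 ≈ -8.0000)
(-6*9)*X = -6*9*(-8) = -54*(-8) = 432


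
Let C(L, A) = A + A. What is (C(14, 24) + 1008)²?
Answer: 1115136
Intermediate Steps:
C(L, A) = 2*A
(C(14, 24) + 1008)² = (2*24 + 1008)² = (48 + 1008)² = 1056² = 1115136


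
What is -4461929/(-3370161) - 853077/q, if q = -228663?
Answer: 432809434036/85625680527 ≈ 5.0547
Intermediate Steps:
-4461929/(-3370161) - 853077/q = -4461929/(-3370161) - 853077/(-228663) = -4461929*(-1/3370161) - 853077*(-1/228663) = 4461929/3370161 + 284359/76221 = 432809434036/85625680527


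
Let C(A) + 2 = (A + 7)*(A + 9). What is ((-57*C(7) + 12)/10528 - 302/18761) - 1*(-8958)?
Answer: 126364732289/14108272 ≈ 8956.8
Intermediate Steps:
C(A) = -2 + (7 + A)*(9 + A) (C(A) = -2 + (A + 7)*(A + 9) = -2 + (7 + A)*(9 + A))
((-57*C(7) + 12)/10528 - 302/18761) - 1*(-8958) = ((-57*(61 + 7² + 16*7) + 12)/10528 - 302/18761) - 1*(-8958) = ((-57*(61 + 49 + 112) + 12)*(1/10528) - 302*1/18761) + 8958 = ((-57*222 + 12)*(1/10528) - 302/18761) + 8958 = ((-12654 + 12)*(1/10528) - 302/18761) + 8958 = (-12642*1/10528 - 302/18761) + 8958 = (-903/752 - 302/18761) + 8958 = -17168287/14108272 + 8958 = 126364732289/14108272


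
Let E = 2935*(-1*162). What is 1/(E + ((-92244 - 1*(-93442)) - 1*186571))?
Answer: -1/660843 ≈ -1.5132e-6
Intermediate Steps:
E = -475470 (E = 2935*(-162) = -475470)
1/(E + ((-92244 - 1*(-93442)) - 1*186571)) = 1/(-475470 + ((-92244 - 1*(-93442)) - 1*186571)) = 1/(-475470 + ((-92244 + 93442) - 186571)) = 1/(-475470 + (1198 - 186571)) = 1/(-475470 - 185373) = 1/(-660843) = -1/660843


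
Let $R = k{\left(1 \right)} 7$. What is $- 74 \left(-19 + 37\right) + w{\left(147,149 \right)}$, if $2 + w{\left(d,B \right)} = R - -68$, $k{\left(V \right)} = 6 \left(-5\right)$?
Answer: $-1476$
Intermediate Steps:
$k{\left(V \right)} = -30$
$R = -210$ ($R = \left(-30\right) 7 = -210$)
$w{\left(d,B \right)} = -144$ ($w{\left(d,B \right)} = -2 - 142 = -144$)
$- 74 \left(-19 + 37\right) + w{\left(147,149 \right)} = - 74 \left(-19 + 37\right) - 144 = \left(-74\right) 18 - 144 = -1332 - 144 = -1476$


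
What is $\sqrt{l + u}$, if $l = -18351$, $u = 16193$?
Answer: $i \sqrt{2158} \approx 46.454 i$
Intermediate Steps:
$\sqrt{l + u} = \sqrt{-18351 + 16193} = \sqrt{-2158} = i \sqrt{2158}$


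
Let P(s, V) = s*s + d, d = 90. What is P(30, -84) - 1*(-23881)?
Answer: 24871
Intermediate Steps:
P(s, V) = 90 + s**2 (P(s, V) = s*s + 90 = s**2 + 90 = 90 + s**2)
P(30, -84) - 1*(-23881) = (90 + 30**2) - 1*(-23881) = (90 + 900) + 23881 = 990 + 23881 = 24871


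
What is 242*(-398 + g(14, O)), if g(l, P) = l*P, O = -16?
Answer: -150524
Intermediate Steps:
g(l, P) = P*l
242*(-398 + g(14, O)) = 242*(-398 - 16*14) = 242*(-398 - 224) = 242*(-622) = -150524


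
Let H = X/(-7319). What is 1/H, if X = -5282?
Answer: 7319/5282 ≈ 1.3856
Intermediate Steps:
H = 5282/7319 (H = -5282/(-7319) = -5282*(-1/7319) = 5282/7319 ≈ 0.72168)
1/H = 1/(5282/7319) = 7319/5282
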